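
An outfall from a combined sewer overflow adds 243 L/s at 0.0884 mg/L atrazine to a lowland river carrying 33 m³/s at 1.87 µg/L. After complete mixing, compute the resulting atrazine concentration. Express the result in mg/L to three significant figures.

243 L/s = 0.243 m³/s.
1.87 µg/L = 0.00187 mg/L.
Conservation of mass across the mixing zone: C = (0.243·0.0884 + 33·0.00187) / (0.243 + 33) = 0.08319/33.24 = 0.002503 mg/L.

0.00250 mg/L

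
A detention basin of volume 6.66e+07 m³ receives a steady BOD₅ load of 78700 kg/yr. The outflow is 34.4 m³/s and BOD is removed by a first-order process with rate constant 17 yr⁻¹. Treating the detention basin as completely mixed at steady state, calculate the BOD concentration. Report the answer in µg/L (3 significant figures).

35.5 µg/L

Outflow Q = 34.4 m³/s × 3.156e+07 s/yr = 1.086e+09 m³/yr.
Steady-state CSTR mass balance: W = Q·C + k·V·C, so C = W/(Q + kV).
Q + kV = 1.086e+09 + 17·6.66e+07 = 2.218e+09 m³/yr.
C = 78700/2.218e+09 = 3.549e-05 kg/m³ = 0.03549 mg/L = 35.49 µg/L.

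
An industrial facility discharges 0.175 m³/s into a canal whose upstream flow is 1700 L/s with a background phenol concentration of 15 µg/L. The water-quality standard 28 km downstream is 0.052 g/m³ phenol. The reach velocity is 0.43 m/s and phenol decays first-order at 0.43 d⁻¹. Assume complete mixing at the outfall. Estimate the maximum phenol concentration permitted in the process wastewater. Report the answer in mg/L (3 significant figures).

1700 L/s = 1.7 m³/s.
15 µg/L = 0.015 mg/L.
Travel time to the compliance point: t = 2.8e+04/0.43 = 6.512e+04 s = 0.7537 d; decay factor exp(−0.43·0.7537) = 0.7232.
So the concentration just after mixing may be at most 0.052/0.7232 = 0.0719 mg/L.
Mass balance: 0.0719·1.875 = 0.175·Cₑ + 1.7·0.015.
Cₑ = (0.1348 − 0.0255) / 0.175 = 0.6247 mg/L.

0.625 mg/L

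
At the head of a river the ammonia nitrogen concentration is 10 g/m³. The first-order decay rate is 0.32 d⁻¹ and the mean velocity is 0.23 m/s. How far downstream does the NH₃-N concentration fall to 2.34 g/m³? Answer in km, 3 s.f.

90.2 km

From C = C₀·e^(−kt), t = ln(C₀/C)/k = ln(10/2.34)/0.32 = 1.452/0.32 = 4.539 d.
Distance = v·t = 0.23 m/s × 3.922e+05 s = 9.02e+04 m = 90.2 km.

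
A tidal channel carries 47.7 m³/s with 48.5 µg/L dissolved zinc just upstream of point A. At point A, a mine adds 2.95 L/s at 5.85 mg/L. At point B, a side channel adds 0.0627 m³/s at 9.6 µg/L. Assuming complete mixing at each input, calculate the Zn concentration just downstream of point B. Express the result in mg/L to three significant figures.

0.0488 mg/L

48.5 µg/L = 0.0485 mg/L.
2.95 L/s = 0.00295 m³/s.
After input A: C = (47.7·0.0485 + 0.00295·5.85) / 47.7 = 0.04886 mg/L.
9.6 µg/L = 0.0096 mg/L.
After input B: C = (47.7·0.04886 + 0.0627·0.0096) / 47.77 = 0.04881 mg/L.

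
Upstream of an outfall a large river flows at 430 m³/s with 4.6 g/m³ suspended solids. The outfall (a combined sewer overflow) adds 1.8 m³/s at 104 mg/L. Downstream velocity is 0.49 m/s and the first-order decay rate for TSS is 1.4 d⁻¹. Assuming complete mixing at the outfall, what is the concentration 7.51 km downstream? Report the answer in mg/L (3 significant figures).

After complete mixing, C₀ = (1.8·104 + 430·4.6) / 431.8 = 5.014 mg/L.
Travel time t = 7510 m / 0.49 m/s = 1.533e+04 s = 0.1774 d.
C = 5.014·exp(−1.4·0.1774) = 5.014·0.7801 = 3.912 mg/L.

3.91 mg/L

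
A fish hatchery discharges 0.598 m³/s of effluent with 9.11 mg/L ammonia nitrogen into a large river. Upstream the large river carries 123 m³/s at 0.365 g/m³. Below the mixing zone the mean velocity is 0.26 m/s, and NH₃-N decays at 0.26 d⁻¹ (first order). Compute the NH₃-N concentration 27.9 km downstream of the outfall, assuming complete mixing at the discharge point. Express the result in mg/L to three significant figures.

0.295 mg/L

After complete mixing, C₀ = (0.598·9.11 + 123·0.365) / 123.6 = 0.4073 mg/L.
Travel time t = 2.79e+04 m / 0.26 m/s = 1.073e+05 s = 1.242 d.
C = 0.4073·exp(−0.26·1.242) = 0.4073·0.724 = 0.2949 mg/L.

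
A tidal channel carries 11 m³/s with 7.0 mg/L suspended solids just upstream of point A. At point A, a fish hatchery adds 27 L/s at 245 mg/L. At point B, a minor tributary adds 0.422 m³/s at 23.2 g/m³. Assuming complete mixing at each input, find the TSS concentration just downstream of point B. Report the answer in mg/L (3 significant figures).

8.16 mg/L

27 L/s = 0.027 m³/s.
After input A: C = (11·7 + 0.027·245) / 11.03 = 7.583 mg/L.
After input B: C = (11.03·7.583 + 0.422·23.2) / 11.45 = 8.158 mg/L.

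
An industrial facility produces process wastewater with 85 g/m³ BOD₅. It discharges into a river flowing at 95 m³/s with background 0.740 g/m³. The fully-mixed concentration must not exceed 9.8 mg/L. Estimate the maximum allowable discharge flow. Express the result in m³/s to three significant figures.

11.4 m³/s

Mass balance at complete mixing: C_std·(Q_w + Q_r) = Q_w·C_e + Q_r·C_b.
Rearranging, Q_w = Q_r·(C_std − C_b)/(C_e − C_std) = 95·(9.8 − 0.74) / (85 − 9.8) = 11.45 m³/s.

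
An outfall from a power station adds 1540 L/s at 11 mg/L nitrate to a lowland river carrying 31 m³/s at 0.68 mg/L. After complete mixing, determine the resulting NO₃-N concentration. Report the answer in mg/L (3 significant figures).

1.17 mg/L

1540 L/s = 1.54 m³/s.
Conservation of mass across the mixing zone: C = (1.54·11 + 31·0.68) / (1.54 + 31) = 38.02/32.54 = 1.168 mg/L.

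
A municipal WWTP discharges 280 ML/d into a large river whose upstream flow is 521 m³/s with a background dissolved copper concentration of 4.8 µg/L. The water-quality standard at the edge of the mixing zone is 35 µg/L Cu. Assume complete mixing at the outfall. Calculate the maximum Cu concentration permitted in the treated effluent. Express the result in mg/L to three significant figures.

4.89 mg/L

280 ML/d = 3.241 m³/s.
4.8 µg/L = 0.0048 mg/L.
35 µg/L = 0.035 mg/L.
Mass balance: 0.035·524.2 = 3.241·Cₑ + 521·0.0048.
Cₑ = (18.35 − 2.501) / 3.241 = 4.89 mg/L.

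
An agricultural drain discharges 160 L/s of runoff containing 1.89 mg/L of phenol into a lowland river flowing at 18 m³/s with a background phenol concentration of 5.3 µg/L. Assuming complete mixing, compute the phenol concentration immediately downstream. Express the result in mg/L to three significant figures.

0.0219 mg/L

160 L/s = 0.16 m³/s.
5.3 µg/L = 0.0053 mg/L.
By mass balance at complete mixing, C = (0.16·1.89 + 18·0.0053) / (0.16 + 18) = 0.3978/18.16 = 0.02191 mg/L.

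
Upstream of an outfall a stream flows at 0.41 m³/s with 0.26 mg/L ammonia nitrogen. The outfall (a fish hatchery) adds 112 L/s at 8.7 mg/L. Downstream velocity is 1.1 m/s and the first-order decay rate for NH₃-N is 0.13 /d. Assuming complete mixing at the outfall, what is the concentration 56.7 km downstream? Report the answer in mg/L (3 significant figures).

1.92 mg/L

112 L/s = 0.112 m³/s.
After complete mixing, C₀ = (0.112·8.7 + 0.41·0.26) / 0.522 = 2.071 mg/L.
Travel time t = 5.67e+04 m / 1.1 m/s = 5.155e+04 s = 0.5966 d.
C = 2.071·exp(−0.13·0.5966) = 2.071·0.9254 = 1.916 mg/L.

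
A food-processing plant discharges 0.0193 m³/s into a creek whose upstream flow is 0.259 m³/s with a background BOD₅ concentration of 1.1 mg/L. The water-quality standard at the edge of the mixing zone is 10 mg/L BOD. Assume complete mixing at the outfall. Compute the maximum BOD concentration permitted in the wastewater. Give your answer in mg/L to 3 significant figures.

Mass balance: 10·0.2783 = 0.0193·Cₑ + 0.259·1.1.
Cₑ = (2.783 − 0.2849) / 0.0193 = 129.4 mg/L.

129 mg/L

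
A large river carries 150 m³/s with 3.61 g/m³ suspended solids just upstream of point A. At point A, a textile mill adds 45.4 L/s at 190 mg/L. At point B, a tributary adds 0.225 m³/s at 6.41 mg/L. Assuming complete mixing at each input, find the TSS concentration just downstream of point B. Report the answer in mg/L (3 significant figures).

3.67 mg/L

45.4 L/s = 0.0454 m³/s.
After input A: C = (150·3.61 + 0.0454·190) / 150 = 3.666 mg/L.
After input B: C = (150·3.666 + 0.225·6.41) / 150.3 = 3.671 mg/L.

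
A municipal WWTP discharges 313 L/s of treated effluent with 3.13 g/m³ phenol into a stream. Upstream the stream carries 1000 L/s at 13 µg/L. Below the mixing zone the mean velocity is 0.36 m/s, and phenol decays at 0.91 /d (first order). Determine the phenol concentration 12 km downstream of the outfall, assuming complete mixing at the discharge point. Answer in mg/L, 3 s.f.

313 L/s = 0.313 m³/s.
1000 L/s = 1 m³/s.
13 µg/L = 0.013 mg/L.
After complete mixing, C₀ = (0.313·3.13 + 1·0.013) / 1.313 = 0.756 mg/L.
Travel time t = 1.2e+04 m / 0.36 m/s = 3.333e+04 s = 0.3858 d.
C = 0.756·exp(−0.91·0.3858) = 0.756·0.7039 = 0.5322 mg/L.

0.532 mg/L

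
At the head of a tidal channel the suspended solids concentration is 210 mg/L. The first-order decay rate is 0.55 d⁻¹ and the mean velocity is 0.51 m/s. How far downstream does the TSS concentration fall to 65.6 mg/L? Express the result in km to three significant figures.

93.2 km

From C = C₀·e^(−kt), t = ln(C₀/C)/k = ln(210/65.6)/0.55 = 1.164/0.55 = 2.116 d.
Distance = v·t = 0.51 m/s × 1.828e+05 s = 9.322e+04 m = 93.22 km.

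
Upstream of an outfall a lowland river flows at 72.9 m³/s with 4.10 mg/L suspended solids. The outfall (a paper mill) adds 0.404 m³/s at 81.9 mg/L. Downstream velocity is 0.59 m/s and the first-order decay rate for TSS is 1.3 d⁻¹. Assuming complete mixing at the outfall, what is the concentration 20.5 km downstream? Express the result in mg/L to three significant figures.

After complete mixing, C₀ = (0.404·81.9 + 72.9·4.1) / 73.3 = 4.529 mg/L.
Travel time t = 2.05e+04 m / 0.59 m/s = 3.475e+04 s = 0.4022 d.
C = 4.529·exp(−1.3·0.4022) = 4.529·0.5929 = 2.685 mg/L.

2.68 mg/L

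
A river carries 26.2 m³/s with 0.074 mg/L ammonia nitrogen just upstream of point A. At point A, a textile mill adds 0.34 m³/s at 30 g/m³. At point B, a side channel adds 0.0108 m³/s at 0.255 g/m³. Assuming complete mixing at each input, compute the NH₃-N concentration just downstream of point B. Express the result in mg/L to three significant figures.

0.457 mg/L

After input A: C = (26.2·0.074 + 0.34·30) / 26.54 = 0.4574 mg/L.
After input B: C = (26.54·0.4574 + 0.0108·0.255) / 26.55 = 0.4573 mg/L.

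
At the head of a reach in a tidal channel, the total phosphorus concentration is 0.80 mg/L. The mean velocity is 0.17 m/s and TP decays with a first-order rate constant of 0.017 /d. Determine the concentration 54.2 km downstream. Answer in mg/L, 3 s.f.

Travel time t = 54.2 km / 0.17 m/s = 5.42e+04/0.17 = 3.188e+05 s = 3.69 d.
First-order decay: C = 0.80·exp(−0.017·3.69) = 0.80·0.9392 = 0.7514 mg/L.

0.751 mg/L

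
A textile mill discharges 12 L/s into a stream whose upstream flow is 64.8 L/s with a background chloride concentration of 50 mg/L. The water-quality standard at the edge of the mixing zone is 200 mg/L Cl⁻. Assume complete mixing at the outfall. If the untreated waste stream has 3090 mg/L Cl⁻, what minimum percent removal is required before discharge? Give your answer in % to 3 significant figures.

12 L/s = 0.012 m³/s.
64.8 L/s = 0.0648 m³/s.
Mass balance: 200·0.0768 = 0.012·Cₑ + 0.0648·50.
Cₑ = (15.36 − 3.24) / 0.012 = 1010 mg/L.
Required removal = 1 − 1010/3090 = 67.31 %.

67.3 %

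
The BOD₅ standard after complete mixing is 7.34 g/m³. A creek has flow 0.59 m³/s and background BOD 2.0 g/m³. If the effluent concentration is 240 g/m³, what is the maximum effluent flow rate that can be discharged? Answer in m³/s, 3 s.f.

Mass balance at complete mixing: C_std·(Q_w + Q_r) = Q_w·C_e + Q_r·C_b.
Rearranging, Q_w = Q_r·(C_std − C_b)/(C_e − C_std) = 0.59·(7.34 − 2) / (240 − 7.34) = 0.01354 m³/s.

0.0135 m³/s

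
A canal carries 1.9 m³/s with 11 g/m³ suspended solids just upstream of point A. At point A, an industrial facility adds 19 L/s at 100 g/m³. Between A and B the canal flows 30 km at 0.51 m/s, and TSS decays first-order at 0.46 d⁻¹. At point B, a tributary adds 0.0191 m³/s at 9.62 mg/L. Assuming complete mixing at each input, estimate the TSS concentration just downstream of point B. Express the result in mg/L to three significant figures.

8.70 mg/L

19 L/s = 0.019 m³/s.
After input A: C = (1.9·11 + 0.019·100) / 1.919 = 11.88 mg/L.
Over the 30 km reach to input B (t = 5.882e+04 s = 0.6808 d), decay gives C = 11.88·exp(−0.46·0.6808) = 8.687 mg/L.
After input B: C = (1.919·8.687 + 0.0191·9.62) / 1.938 = 8.696 mg/L.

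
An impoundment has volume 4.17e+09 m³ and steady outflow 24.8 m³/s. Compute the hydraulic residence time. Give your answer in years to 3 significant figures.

Q = 24.8 m³/s × 3.156e+07 s/yr = 7.826e+08 m³/yr.
Hydraulic residence time τ = V/Q = 4.17e+09/7.826e+08 = 5.328 yr.

5.33 yr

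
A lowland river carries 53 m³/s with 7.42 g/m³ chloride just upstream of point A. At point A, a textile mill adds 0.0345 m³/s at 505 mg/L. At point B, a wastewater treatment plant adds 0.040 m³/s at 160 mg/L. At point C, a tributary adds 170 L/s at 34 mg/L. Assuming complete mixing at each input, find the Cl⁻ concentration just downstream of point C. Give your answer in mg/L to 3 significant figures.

7.94 mg/L

After input A: C = (53·7.42 + 0.0345·505) / 53.03 = 7.744 mg/L.
After input B: C = (53.03·7.744 + 0.04·160) / 53.07 = 7.858 mg/L.
170 L/s = 0.17 m³/s.
After input C: C = (53.07·7.858 + 0.17·34) / 53.24 = 7.942 mg/L.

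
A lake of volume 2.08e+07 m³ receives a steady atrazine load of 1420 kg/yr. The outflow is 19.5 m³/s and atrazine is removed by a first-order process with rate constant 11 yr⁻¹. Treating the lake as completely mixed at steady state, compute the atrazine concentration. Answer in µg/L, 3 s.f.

1.68 µg/L

Outflow Q = 19.5 m³/s × 3.156e+07 s/yr = 6.154e+08 m³/yr.
Steady-state CSTR mass balance: W = Q·C + k·V·C, so C = W/(Q + kV).
Q + kV = 6.154e+08 + 11·2.08e+07 = 8.442e+08 m³/yr.
C = 1420/8.442e+08 = 1.682e-06 kg/m³ = 0.001682 mg/L = 1.682 µg/L.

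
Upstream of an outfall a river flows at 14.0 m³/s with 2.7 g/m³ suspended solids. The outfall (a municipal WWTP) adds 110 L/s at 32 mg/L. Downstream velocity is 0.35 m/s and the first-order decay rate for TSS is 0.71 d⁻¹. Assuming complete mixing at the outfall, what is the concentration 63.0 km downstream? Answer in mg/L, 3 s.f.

110 L/s = 0.11 m³/s.
After complete mixing, C₀ = (0.11·32 + 14·2.7) / 14.11 = 2.928 mg/L.
Travel time t = 6.3e+04 m / 0.35 m/s = 1.8e+05 s = 2.083 d.
C = 2.928·exp(−0.71·2.083) = 2.928·0.2278 = 0.6672 mg/L.

0.667 mg/L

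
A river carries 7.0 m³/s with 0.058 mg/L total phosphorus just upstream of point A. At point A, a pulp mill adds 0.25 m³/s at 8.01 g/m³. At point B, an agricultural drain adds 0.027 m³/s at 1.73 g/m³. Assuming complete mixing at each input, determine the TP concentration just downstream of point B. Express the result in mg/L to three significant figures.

0.337 mg/L

After input A: C = (7·0.058 + 0.25·8.01) / 7.25 = 0.3322 mg/L.
After input B: C = (7.25·0.3322 + 0.027·1.73) / 7.277 = 0.3374 mg/L.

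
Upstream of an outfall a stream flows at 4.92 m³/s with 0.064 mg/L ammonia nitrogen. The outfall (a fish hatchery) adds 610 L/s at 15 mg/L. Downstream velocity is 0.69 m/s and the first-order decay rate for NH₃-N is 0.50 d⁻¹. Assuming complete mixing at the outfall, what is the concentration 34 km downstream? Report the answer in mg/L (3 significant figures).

610 L/s = 0.61 m³/s.
After complete mixing, C₀ = (0.61·15 + 4.92·0.064) / 5.53 = 1.712 mg/L.
Travel time t = 3.4e+04 m / 0.69 m/s = 4.928e+04 s = 0.5703 d.
C = 1.712·exp(−0.50·0.5703) = 1.712·0.7519 = 1.287 mg/L.

1.29 mg/L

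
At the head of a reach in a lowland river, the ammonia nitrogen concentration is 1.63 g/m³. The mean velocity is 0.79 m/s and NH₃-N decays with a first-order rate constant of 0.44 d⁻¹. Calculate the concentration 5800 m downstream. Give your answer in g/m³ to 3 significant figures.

Travel time t = 5800 m / 0.79 m/s = 5800/0.79 = 7342 s = 0.08497 d.
First-order decay: C = 1.63·exp(−0.44·0.08497) = 1.63·0.9633 = 1.57 g/m³.

1.57 g/m³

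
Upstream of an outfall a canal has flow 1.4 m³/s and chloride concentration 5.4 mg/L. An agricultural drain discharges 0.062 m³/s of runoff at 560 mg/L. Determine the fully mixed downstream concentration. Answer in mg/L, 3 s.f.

28.9 mg/L

Flow-weighted mixing gives C = (0.062·560 + 1.4·5.4) / (0.062 + 1.4) = 42.28/1.462 = 28.92 mg/L.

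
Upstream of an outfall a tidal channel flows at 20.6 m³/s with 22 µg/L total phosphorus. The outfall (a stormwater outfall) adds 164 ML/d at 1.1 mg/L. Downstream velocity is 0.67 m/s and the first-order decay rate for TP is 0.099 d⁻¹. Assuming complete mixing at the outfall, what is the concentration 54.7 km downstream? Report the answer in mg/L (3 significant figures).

0.103 mg/L

164 ML/d = 1.898 m³/s.
22 µg/L = 0.022 mg/L.
After complete mixing, C₀ = (1.898·1.1 + 20.6·0.022) / 22.5 = 0.1129 mg/L.
Travel time t = 5.47e+04 m / 0.67 m/s = 8.164e+04 s = 0.9449 d.
C = 0.1129·exp(−0.099·0.9449) = 0.1129·0.9107 = 0.1029 mg/L.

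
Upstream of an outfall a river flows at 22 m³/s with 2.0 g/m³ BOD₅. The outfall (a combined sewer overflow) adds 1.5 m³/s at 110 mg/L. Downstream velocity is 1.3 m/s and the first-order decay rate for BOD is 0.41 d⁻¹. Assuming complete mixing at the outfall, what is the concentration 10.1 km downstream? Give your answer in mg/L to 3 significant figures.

8.57 mg/L

After complete mixing, C₀ = (1.5·110 + 22·2) / 23.5 = 8.894 mg/L.
Travel time t = 1.01e+04 m / 1.3 m/s = 7769 s = 0.08992 d.
C = 8.894·exp(−0.41·0.08992) = 8.894·0.9638 = 8.572 mg/L.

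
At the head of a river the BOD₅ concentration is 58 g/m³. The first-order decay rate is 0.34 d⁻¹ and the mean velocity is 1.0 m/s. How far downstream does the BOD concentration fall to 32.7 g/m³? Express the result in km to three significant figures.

146 km

From C = C₀·e^(−kt), t = ln(C₀/C)/k = ln(58/32.7)/0.34 = 0.5731/0.34 = 1.685 d.
Distance = v·t = 1.0 m/s × 1.456e+05 s = 1.456e+05 m = 145.6 km.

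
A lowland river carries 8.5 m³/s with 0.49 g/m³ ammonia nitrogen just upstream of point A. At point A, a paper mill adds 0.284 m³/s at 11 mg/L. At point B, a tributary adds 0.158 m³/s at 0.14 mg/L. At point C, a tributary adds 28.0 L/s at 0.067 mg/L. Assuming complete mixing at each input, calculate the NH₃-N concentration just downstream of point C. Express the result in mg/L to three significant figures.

0.815 mg/L

After input A: C = (8.5·0.49 + 0.284·11) / 8.784 = 0.8298 mg/L.
After input B: C = (8.784·0.8298 + 0.158·0.14) / 8.942 = 0.8176 mg/L.
28.0 L/s = 0.028 m³/s.
After input C: C = (8.942·0.8176 + 0.028·0.067) / 8.97 = 0.8153 mg/L.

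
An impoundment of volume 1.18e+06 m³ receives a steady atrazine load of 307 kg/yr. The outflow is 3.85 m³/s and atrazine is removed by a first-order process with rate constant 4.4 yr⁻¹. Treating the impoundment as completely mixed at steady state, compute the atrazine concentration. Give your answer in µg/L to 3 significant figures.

2.42 µg/L

Outflow Q = 3.85 m³/s × 3.156e+07 s/yr = 1.215e+08 m³/yr.
Steady-state CSTR mass balance: W = Q·C + k·V·C, so C = W/(Q + kV).
Q + kV = 1.215e+08 + 4.4·1.18e+06 = 1.267e+08 m³/yr.
C = 307/1.267e+08 = 2.423e-06 kg/m³ = 0.002423 mg/L = 2.423 µg/L.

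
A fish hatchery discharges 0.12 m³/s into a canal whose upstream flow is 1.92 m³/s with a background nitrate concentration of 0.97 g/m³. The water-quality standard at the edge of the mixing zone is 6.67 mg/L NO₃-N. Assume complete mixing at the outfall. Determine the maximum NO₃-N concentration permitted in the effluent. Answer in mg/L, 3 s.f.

97.9 mg/L

Mass balance: 6.67·2.04 = 0.12·Cₑ + 1.92·0.97.
Cₑ = (13.61 − 1.862) / 0.12 = 97.87 mg/L.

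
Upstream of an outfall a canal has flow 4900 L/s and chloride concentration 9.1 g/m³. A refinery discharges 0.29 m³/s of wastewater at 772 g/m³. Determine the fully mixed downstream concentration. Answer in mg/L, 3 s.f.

4900 L/s = 4.9 m³/s.
Conservation of mass across the mixing zone: C = (0.29·772 + 4.9·9.1) / (0.29 + 4.9) = 268.5/5.19 = 51.73 mg/L.

51.7 mg/L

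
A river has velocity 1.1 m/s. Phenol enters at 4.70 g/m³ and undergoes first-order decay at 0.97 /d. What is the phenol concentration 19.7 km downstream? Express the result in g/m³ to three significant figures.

3.84 g/m³

Travel time t = 19.7 km / 1.1 m/s = 1.97e+04/1.1 = 1.791e+04 s = 0.2073 d.
First-order decay: C = 4.70·exp(−0.97·0.2073) = 4.70·0.8179 = 3.844 g/m³.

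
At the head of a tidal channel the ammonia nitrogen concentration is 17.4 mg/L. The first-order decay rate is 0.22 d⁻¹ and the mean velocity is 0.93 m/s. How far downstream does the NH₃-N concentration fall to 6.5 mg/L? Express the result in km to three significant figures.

360 km

From C = C₀·e^(−kt), t = ln(C₀/C)/k = ln(17.4/6.5)/0.22 = 0.9847/0.22 = 4.476 d.
Distance = v·t = 0.93 m/s × 3.867e+05 s = 3.596e+05 m = 359.6 km.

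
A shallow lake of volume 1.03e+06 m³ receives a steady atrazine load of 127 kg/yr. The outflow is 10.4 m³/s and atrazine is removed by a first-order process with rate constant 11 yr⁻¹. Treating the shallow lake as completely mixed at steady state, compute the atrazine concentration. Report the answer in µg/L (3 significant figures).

Outflow Q = 10.4 m³/s × 3.156e+07 s/yr = 3.282e+08 m³/yr.
Steady-state CSTR mass balance: W = Q·C + k·V·C, so C = W/(Q + kV).
Q + kV = 3.282e+08 + 11·1.03e+06 = 3.395e+08 m³/yr.
C = 127/3.395e+08 = 3.74e-07 kg/m³ = 0.000374 mg/L = 0.374 µg/L.

0.374 µg/L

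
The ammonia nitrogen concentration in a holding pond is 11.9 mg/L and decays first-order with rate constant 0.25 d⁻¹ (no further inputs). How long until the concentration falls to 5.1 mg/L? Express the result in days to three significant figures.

t = ln(C₀/C)/k = ln(11.9/5.1)/0.25 = 0.8473/0.25 = 3.389 d.

3.39 d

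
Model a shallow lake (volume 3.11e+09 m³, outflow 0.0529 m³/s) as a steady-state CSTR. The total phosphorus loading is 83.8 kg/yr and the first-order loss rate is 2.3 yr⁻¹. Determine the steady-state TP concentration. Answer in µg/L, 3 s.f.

Outflow Q = 0.0529 m³/s × 3.156e+07 s/yr = 1.669e+06 m³/yr.
Steady-state CSTR mass balance: W = Q·C + k·V·C, so C = W/(Q + kV).
Q + kV = 1.669e+06 + 2.3·3.11e+09 = 7.155e+09 m³/yr.
C = 83.8/7.155e+09 = 1.171e-08 kg/m³ = 1.171e-05 mg/L = 0.01171 µg/L.

0.0117 µg/L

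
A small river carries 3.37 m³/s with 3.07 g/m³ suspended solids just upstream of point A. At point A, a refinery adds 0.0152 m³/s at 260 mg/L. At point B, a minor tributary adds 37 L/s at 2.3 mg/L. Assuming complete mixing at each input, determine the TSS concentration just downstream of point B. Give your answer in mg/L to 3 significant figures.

After input A: C = (3.37·3.07 + 0.0152·260) / 3.385 = 4.224 mg/L.
37 L/s = 0.037 m³/s.
After input B: C = (3.385·4.224 + 0.037·2.3) / 3.422 = 4.203 mg/L.

4.20 mg/L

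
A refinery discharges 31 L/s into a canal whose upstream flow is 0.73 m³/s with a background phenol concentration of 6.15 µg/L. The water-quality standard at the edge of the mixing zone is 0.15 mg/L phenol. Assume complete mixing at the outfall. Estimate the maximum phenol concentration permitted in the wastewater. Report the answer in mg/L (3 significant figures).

31 L/s = 0.031 m³/s.
6.15 µg/L = 0.00615 mg/L.
Mass balance: 0.15·0.761 = 0.031·Cₑ + 0.73·0.00615.
Cₑ = (0.1142 − 0.004489) / 0.031 = 3.537 mg/L.

3.54 mg/L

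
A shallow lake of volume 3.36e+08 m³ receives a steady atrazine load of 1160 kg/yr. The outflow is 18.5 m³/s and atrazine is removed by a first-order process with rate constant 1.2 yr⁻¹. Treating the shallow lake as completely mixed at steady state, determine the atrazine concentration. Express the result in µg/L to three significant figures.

1.18 µg/L

Outflow Q = 18.5 m³/s × 3.156e+07 s/yr = 5.838e+08 m³/yr.
Steady-state CSTR mass balance: W = Q·C + k·V·C, so C = W/(Q + kV).
Q + kV = 5.838e+08 + 1.2·3.36e+08 = 9.87e+08 m³/yr.
C = 1160/9.87e+08 = 1.175e-06 kg/m³ = 0.001175 mg/L = 1.175 µg/L.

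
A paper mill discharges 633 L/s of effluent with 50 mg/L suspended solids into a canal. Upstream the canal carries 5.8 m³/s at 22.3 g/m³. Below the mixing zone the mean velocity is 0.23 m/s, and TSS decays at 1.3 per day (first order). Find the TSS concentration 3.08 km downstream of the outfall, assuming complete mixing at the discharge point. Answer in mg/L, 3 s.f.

633 L/s = 0.633 m³/s.
After complete mixing, C₀ = (0.633·50 + 5.8·22.3) / 6.433 = 25.03 mg/L.
Travel time t = 3080 m / 0.23 m/s = 1.339e+04 s = 0.155 d.
C = 25.03·exp(−1.3·0.155) = 25.03·0.8175 = 20.46 mg/L.

20.5 mg/L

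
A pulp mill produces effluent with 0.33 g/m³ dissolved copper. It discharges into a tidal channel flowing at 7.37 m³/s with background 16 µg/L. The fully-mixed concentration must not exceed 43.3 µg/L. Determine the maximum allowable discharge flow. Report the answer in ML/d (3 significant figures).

16 µg/L = 0.016 mg/L.
43.3 µg/L = 0.0433 mg/L.
Mass balance at complete mixing: C_std·(Q_w + Q_r) = Q_w·C_e + Q_r·C_b.
Rearranging, Q_w = Q_r·(C_std − C_b)/(C_e − C_std) = 7.37·(0.0433 − 0.016) / (0.33 − 0.0433) = 0.7018 m³/s.
= 60.63 ML/d.

60.6 ML/d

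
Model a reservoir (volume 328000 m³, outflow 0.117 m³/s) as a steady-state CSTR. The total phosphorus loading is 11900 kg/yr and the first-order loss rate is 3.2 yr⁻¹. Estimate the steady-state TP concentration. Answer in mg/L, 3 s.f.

2.51 mg/L

Outflow Q = 0.117 m³/s × 3.156e+07 s/yr = 3.692e+06 m³/yr.
Steady-state CSTR mass balance: W = Q·C + k·V·C, so C = W/(Q + kV).
Q + kV = 3.692e+06 + 3.2·328000 = 4.742e+06 m³/yr.
C = 11900/4.742e+06 = 0.00251 kg/m³ = 2.51 mg/L.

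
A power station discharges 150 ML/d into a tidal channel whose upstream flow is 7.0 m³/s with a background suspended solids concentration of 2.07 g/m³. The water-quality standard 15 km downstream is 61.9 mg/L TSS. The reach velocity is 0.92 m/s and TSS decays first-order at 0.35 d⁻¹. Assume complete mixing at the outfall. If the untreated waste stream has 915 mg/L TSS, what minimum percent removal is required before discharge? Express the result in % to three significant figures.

64.5 %

150 ML/d = 1.736 m³/s.
Travel time to the compliance point: t = 1.5e+04/0.92 = 1.63e+04 s = 0.1887 d; decay factor exp(−0.35·0.1887) = 0.9361.
So the concentration just after mixing may be at most 61.9/0.9361 = 66.13 mg/L.
Mass balance: 66.13·8.736 = 1.736·Cₑ + 7·2.07.
Cₑ = (577.7 − 14.49) / 1.736 = 324.4 mg/L.
Required removal = 1 − 324.4/915 = 64.55 %.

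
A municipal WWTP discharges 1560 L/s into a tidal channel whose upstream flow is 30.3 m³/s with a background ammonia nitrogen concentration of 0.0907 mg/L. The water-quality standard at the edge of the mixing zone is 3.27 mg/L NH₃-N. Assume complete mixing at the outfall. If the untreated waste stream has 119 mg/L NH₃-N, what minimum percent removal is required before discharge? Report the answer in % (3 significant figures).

45.4 %

1560 L/s = 1.56 m³/s.
Mass balance: 3.27·31.86 = 1.56·Cₑ + 30.3·0.0907.
Cₑ = (104.2 − 2.748) / 1.56 = 65.02 mg/L.
Required removal = 1 − 65.02/119 = 45.36 %.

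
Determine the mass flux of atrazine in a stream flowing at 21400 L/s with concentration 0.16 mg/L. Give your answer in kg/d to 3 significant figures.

296 kg/d

21400 L/s = 21.4 m³/s.
Mass flux = Q·C = 21.4 m³/s × 0.16 g/m³ = 3.424 g/s.
= 3.424 g/s × 86.4 = 295.8 kg/d.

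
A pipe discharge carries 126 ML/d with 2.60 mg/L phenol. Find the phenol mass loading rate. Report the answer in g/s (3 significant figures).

126 ML/d = 1.458 m³/s.
Mass flux = Q·C = 1.458 m³/s × 2.6 g/m³ = 3.792 g/s.

3.79 g/s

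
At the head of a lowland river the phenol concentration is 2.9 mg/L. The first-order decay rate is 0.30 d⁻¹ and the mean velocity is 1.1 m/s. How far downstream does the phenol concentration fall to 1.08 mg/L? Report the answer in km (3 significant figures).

From C = C₀·e^(−kt), t = ln(C₀/C)/k = ln(2.9/1.08)/0.30 = 0.9877/0.30 = 3.292 d.
Distance = v·t = 1.1 m/s × 2.845e+05 s = 3.129e+05 m = 312.9 km.

313 km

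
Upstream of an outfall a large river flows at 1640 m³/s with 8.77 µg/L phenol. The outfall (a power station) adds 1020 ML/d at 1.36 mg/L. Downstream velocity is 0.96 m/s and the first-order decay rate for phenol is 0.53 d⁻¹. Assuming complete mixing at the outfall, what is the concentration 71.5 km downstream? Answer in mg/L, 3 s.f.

0.0117 mg/L

1020 ML/d = 11.81 m³/s.
8.77 µg/L = 0.00877 mg/L.
After complete mixing, C₀ = (11.81·1.36 + 1640·0.00877) / 1652 = 0.01843 mg/L.
Travel time t = 7.15e+04 m / 0.96 m/s = 7.448e+04 s = 0.862 d.
C = 0.01843·exp(−0.53·0.862) = 0.01843·0.6333 = 0.01167 mg/L.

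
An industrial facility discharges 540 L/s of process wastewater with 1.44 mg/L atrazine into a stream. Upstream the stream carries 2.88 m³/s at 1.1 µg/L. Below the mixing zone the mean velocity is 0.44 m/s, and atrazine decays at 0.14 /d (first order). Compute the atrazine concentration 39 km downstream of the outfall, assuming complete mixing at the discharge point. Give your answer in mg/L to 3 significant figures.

540 L/s = 0.54 m³/s.
1.1 µg/L = 0.0011 mg/L.
After complete mixing, C₀ = (0.54·1.44 + 2.88·0.0011) / 3.42 = 0.2283 mg/L.
Travel time t = 3.9e+04 m / 0.44 m/s = 8.864e+04 s = 1.026 d.
C = 0.2283·exp(−0.14·1.026) = 0.2283·0.8662 = 0.1978 mg/L.

0.198 mg/L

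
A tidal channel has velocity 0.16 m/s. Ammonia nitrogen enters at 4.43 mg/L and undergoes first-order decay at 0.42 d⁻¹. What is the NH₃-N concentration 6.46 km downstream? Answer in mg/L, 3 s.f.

3.64 mg/L

Travel time t = 6.46 km / 0.16 m/s = 6460/0.16 = 4.038e+04 s = 0.4673 d.
First-order decay: C = 4.43·exp(−0.42·0.4673) = 4.43·0.8218 = 3.641 mg/L.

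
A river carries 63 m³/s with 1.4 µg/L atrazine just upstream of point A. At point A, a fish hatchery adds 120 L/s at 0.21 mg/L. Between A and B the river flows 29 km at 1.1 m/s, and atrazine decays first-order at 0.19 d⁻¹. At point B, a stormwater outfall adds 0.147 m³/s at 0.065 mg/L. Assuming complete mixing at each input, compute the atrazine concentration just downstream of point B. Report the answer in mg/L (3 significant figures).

1.4 µg/L = 0.0014 mg/L.
120 L/s = 0.12 m³/s.
After input A: C = (63·0.0014 + 0.12·0.21) / 63.12 = 0.001797 mg/L.
Over the 29 km reach to input B (t = 2.636e+04 s = 0.3051 d), decay gives C = 0.001797·exp(−0.19·0.3051) = 0.001695 mg/L.
After input B: C = (63.12·0.001695 + 0.147·0.065) / 63.27 = 0.001842 mg/L.

0.00184 mg/L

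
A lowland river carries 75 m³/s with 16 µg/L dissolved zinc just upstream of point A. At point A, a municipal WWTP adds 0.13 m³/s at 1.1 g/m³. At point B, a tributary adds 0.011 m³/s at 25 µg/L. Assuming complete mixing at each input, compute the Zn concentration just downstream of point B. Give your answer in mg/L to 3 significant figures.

16 µg/L = 0.016 mg/L.
After input A: C = (75·0.016 + 0.13·1.1) / 75.13 = 0.01788 mg/L.
25 µg/L = 0.025 mg/L.
After input B: C = (75.13·0.01788 + 0.011·0.025) / 75.14 = 0.01788 mg/L.

0.0179 mg/L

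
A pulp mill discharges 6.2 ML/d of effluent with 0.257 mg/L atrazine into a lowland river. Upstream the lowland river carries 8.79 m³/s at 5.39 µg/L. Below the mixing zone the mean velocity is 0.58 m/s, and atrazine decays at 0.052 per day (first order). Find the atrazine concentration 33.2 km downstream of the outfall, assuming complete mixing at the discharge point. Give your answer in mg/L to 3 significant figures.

0.00718 mg/L

6.2 ML/d = 0.07176 m³/s.
5.39 µg/L = 0.00539 mg/L.
After complete mixing, C₀ = (0.07176·0.257 + 8.79·0.00539) / 8.862 = 0.007427 mg/L.
Travel time t = 3.32e+04 m / 0.58 m/s = 5.724e+04 s = 0.6625 d.
C = 0.007427·exp(−0.052·0.6625) = 0.007427·0.9661 = 0.007176 mg/L.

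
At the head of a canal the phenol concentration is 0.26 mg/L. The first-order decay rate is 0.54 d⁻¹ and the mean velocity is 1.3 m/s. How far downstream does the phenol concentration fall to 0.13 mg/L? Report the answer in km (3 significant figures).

144 km

From C = C₀·e^(−kt), t = ln(C₀/C)/k = ln(0.26/0.13)/0.54 = 0.6931/0.54 = 1.284 d.
Distance = v·t = 1.3 m/s × 1.109e+05 s = 1.442e+05 m = 144.2 km.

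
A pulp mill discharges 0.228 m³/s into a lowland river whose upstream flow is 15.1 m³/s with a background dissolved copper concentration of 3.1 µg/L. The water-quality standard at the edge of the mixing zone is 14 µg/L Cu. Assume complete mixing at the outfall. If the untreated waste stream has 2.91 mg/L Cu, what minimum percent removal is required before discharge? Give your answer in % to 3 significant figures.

74.7 %

3.1 µg/L = 0.0031 mg/L.
14 µg/L = 0.014 mg/L.
Mass balance: 0.014·15.33 = 0.228·Cₑ + 15.1·0.0031.
Cₑ = (0.2146 − 0.04681) / 0.228 = 0.7359 mg/L.
Required removal = 1 − 0.7359/2.91 = 74.71 %.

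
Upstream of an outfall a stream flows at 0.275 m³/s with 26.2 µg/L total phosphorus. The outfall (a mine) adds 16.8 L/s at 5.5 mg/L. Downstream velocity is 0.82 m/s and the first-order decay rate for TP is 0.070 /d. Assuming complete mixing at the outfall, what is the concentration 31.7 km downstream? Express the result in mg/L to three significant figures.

16.8 L/s = 0.0168 m³/s.
26.2 µg/L = 0.0262 mg/L.
After complete mixing, C₀ = (0.0168·5.5 + 0.275·0.0262) / 0.2918 = 0.3413 mg/L.
Travel time t = 3.17e+04 m / 0.82 m/s = 3.866e+04 s = 0.4474 d.
C = 0.3413·exp(−0.070·0.4474) = 0.3413·0.9692 = 0.3308 mg/L.

0.331 mg/L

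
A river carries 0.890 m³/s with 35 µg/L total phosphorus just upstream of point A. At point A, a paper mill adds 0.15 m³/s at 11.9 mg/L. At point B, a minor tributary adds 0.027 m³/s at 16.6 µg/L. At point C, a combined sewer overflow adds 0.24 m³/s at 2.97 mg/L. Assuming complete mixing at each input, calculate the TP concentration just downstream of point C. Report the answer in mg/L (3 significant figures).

1.94 mg/L

35 µg/L = 0.035 mg/L.
After input A: C = (0.89·0.035 + 0.15·11.9) / 1.04 = 1.746 mg/L.
16.6 µg/L = 0.0166 mg/L.
After input B: C = (1.04·1.746 + 0.027·0.0166) / 1.067 = 1.703 mg/L.
After input C: C = (1.067·1.703 + 0.24·2.97) / 1.307 = 1.935 mg/L.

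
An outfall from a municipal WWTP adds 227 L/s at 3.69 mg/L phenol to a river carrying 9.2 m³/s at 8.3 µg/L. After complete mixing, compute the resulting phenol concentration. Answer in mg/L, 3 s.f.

227 L/s = 0.227 m³/s.
8.3 µg/L = 0.0083 mg/L.
By mass balance at complete mixing, C = (0.227·3.69 + 9.2·0.0083) / (0.227 + 9.2) = 0.914/9.427 = 0.09695 mg/L.

0.0970 mg/L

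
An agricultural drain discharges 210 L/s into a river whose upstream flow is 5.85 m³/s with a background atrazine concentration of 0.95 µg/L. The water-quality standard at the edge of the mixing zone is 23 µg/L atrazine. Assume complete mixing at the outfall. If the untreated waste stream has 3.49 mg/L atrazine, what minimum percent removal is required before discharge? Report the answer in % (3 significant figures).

210 L/s = 0.21 m³/s.
0.95 µg/L = 0.00095 mg/L.
23 µg/L = 0.023 mg/L.
Mass balance: 0.023·6.06 = 0.21·Cₑ + 5.85·0.00095.
Cₑ = (0.1394 − 0.005557) / 0.21 = 0.6372 mg/L.
Required removal = 1 − 0.6372/3.49 = 81.74 %.

81.7 %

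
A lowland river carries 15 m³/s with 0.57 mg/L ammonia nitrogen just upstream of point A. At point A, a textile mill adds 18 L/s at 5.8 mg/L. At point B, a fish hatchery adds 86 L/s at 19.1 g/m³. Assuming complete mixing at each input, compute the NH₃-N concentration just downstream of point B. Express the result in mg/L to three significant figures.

18 L/s = 0.018 m³/s.
After input A: C = (15·0.57 + 0.018·5.8) / 15.02 = 0.5763 mg/L.
86 L/s = 0.086 m³/s.
After input B: C = (15.02·0.5763 + 0.086·19.1) / 15.1 = 0.6817 mg/L.

0.682 mg/L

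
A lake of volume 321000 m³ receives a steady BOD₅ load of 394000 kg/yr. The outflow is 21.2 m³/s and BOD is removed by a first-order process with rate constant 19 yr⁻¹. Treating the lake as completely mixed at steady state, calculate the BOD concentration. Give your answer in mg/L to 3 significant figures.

Outflow Q = 21.2 m³/s × 3.156e+07 s/yr = 6.69e+08 m³/yr.
Steady-state CSTR mass balance: W = Q·C + k·V·C, so C = W/(Q + kV).
Q + kV = 6.69e+08 + 19·321000 = 6.751e+08 m³/yr.
C = 394000/6.751e+08 = 0.0005836 kg/m³ = 0.5836 mg/L.

0.584 mg/L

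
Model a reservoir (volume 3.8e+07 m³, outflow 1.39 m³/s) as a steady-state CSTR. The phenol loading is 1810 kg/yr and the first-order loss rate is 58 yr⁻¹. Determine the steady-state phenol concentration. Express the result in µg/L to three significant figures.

Outflow Q = 1.39 m³/s × 3.156e+07 s/yr = 4.387e+07 m³/yr.
Steady-state CSTR mass balance: W = Q·C + k·V·C, so C = W/(Q + kV).
Q + kV = 4.387e+07 + 58·3.8e+07 = 2.248e+09 m³/yr.
C = 1810/2.248e+09 = 8.052e-07 kg/m³ = 0.0008052 mg/L = 0.8052 µg/L.

0.805 µg/L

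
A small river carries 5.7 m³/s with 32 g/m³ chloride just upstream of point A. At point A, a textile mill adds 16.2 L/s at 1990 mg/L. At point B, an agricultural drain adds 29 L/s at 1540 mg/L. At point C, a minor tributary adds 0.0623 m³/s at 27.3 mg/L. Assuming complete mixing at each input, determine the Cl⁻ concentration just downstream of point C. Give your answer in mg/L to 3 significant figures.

16.2 L/s = 0.0162 m³/s.
After input A: C = (5.7·32 + 0.0162·1990) / 5.716 = 37.55 mg/L.
29 L/s = 0.029 m³/s.
After input B: C = (5.716·37.55 + 0.029·1540) / 5.745 = 45.13 mg/L.
After input C: C = (5.745·45.13 + 0.0623·27.3) / 5.808 = 44.94 mg/L.

44.9 mg/L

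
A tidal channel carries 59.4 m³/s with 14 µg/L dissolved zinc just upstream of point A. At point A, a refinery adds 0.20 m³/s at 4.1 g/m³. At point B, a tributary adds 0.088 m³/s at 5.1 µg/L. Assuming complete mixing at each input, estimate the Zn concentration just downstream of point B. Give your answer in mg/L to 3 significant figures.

14 µg/L = 0.014 mg/L.
After input A: C = (59.4·0.014 + 0.2·4.1) / 59.6 = 0.02771 mg/L.
5.1 µg/L = 0.0051 mg/L.
After input B: C = (59.6·0.02771 + 0.088·0.0051) / 59.69 = 0.02768 mg/L.

0.0277 mg/L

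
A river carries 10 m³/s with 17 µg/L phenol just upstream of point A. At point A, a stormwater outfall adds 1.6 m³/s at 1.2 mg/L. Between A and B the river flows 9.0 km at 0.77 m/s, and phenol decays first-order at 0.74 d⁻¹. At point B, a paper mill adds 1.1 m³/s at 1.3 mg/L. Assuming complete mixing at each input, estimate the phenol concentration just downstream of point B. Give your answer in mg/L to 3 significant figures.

0.261 mg/L

17 µg/L = 0.017 mg/L.
After input A: C = (10·0.017 + 1.6·1.2) / 11.6 = 0.1802 mg/L.
Over the 9.0 km reach to input B (t = 1.169e+04 s = 0.1353 d), decay gives C = 0.1802·exp(−0.74·0.1353) = 0.163 mg/L.
After input B: C = (11.6·0.163 + 1.1·1.3) / 12.7 = 0.2615 mg/L.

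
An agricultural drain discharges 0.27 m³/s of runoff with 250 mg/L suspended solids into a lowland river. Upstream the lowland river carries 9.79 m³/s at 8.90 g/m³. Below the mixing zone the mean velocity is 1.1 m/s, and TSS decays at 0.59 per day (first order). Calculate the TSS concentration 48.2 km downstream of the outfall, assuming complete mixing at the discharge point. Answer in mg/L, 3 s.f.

11.4 mg/L

After complete mixing, C₀ = (0.27·250 + 9.79·8.9) / 10.06 = 15.37 mg/L.
Travel time t = 4.82e+04 m / 1.1 m/s = 4.382e+04 s = 0.5072 d.
C = 15.37·exp(−0.59·0.5072) = 15.37·0.7414 = 11.4 mg/L.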